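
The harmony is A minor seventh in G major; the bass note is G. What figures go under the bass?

G is the seventh of A minor seventh, so the chord is in third inversion.
A seventh chord in third inversion is figured 6/4/2, conventionally abbreviated 4/2.

4/2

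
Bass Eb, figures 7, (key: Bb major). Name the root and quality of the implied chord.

Eb major seventh

The figures 7 indicate a seventh chord in root position.
In root position the bass is the root, so the root is Eb.
The chord tones are Eb, G, Bb, D, giving Eb major seventh.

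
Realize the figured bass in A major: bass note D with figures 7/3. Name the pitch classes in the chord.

The written figures 7/3 are shorthand for 7/5/3: the 5 is implied.
A third above D in this key is F#.
A fifth above D in this key is A.
A seventh above D in this key is C#.
Together with the bass D, this spells D major seventh in root position.

D, F#, A, C#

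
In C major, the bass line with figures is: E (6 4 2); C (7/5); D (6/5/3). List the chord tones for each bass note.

E (6/4/2): E, F, A, C.
C (7/5/3): C, E, G, B.
D (6/5/3): D, F, A, B.

E, F, A, C | C, E, G, B | D, F, A, B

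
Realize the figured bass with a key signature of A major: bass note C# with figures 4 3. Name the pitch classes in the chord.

C#, E, F#, A

The written figures 4 3 are shorthand for 6/4/3: the 6 is implied.
A third above C# in this key is E.
A fourth above C# in this key is F#.
A sixth above C# in this key is A.
Together with the bass C#, this spells F# minor seventh in second inversion.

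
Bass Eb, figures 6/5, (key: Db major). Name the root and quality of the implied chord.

The figures 6/5 indicate a seventh chord in first inversion.
In first inversion the root lies a sixth above the bass: a sixth above Eb in Db major is C.
The chord tones are Eb, Gb, Bb, C, giving C half-diminished seventh.

C half-diminished seventh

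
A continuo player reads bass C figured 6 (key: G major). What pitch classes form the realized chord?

C, E, A

The written figures 6 are shorthand for 6/3: the 3 is implied.
A third above C in this key is E.
A sixth above C in this key is A.
Together with the bass C, this spells A minor in first inversion.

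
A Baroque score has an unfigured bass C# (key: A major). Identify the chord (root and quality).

C# minor

An unfigured bass indicates a triad in root position.
In root position the bass is the root, so the root is C#.
The chord tones are C#, E, G#, giving C# minor.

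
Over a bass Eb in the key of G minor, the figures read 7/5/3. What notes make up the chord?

A third above Eb in this key is G.
A fifth above Eb in this key is Bb.
A seventh above Eb in this key is D.
Together with the bass Eb, this spells Eb major seventh in root position.

Eb, G, Bb, D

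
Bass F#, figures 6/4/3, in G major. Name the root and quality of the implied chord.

The figures 6/4/3 indicate a seventh chord in second inversion.
In second inversion the root lies a fourth above the bass: a fourth above F# in G major is B.
The chord tones are F#, A, B, D, giving B minor seventh.

B minor seventh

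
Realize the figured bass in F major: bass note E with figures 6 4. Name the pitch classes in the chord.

A fourth above E in this key is A.
A sixth above E in this key is C.
Together with the bass E, this spells A minor in second inversion.

E, A, C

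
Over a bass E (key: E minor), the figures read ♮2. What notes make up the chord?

The written figures ♮2 are shorthand for 6/4/2: the 6/4 are implied.
A second above E in this key is F#, made natural (F) by the ♮ figure.
A fourth above E in this key is A.
A sixth above E in this key is C.
Together with the bass E, this spells F major seventh in third inversion.

E, F, A, C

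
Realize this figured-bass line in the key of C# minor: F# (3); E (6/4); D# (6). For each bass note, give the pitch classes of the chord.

F# (5/3): F#, A, C#.
E (6/4): E, A, C#.
D# (6/3): D#, F#, B.

F#, A, C# | E, A, C# | D#, F#, B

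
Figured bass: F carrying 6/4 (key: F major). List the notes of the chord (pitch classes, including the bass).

F, Bb, D

A fourth above F in this key is Bb.
A sixth above F in this key is D.
Together with the bass F, this spells Bb major in second inversion.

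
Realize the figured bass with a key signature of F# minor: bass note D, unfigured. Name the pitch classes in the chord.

D, F#, A

An unfigured bass implies 5/3.
A third above D in this key is F#.
A fifth above D in this key is A.
Together with the bass D, this spells D major in root position.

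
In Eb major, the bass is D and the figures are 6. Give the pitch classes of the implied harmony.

The written figures 6 are shorthand for 6/3: the 3 is implied.
A third above D in this key is F.
A sixth above D in this key is Bb.
Together with the bass D, this spells Bb major in first inversion.

D, F, Bb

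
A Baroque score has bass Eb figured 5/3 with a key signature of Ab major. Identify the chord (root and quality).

The figures 5/3 indicate a triad in root position.
In root position the bass is the root, so the root is Eb.
The chord tones are Eb, G, Bb, giving Eb major.

Eb major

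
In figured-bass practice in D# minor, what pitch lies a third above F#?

Counting 2 letter steps above F# lands on A; in D# minor, that letter is A#.

A#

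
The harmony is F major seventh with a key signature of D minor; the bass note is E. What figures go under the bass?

4/2

E is the seventh of F major seventh, so the chord is in third inversion.
A seventh chord in third inversion is figured 6/4/2, conventionally abbreviated 4/2.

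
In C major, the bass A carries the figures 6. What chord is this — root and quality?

The figures 6 indicate a triad in first inversion.
In first inversion the root lies a sixth above the bass: a sixth above A in C major is F.
The chord tones are A, C, F, giving F major.

F major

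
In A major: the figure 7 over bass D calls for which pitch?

Counting 6 letter steps above D lands on C; in A major, that letter is C#.

C#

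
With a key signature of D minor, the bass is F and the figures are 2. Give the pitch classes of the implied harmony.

The written figures 2 are shorthand for 6/4/2: the 6/4 are implied.
A second above F in this key is G.
A fourth above F in this key is Bb.
A sixth above F in this key is D.
Together with the bass F, this spells G minor seventh in third inversion.

F, G, Bb, D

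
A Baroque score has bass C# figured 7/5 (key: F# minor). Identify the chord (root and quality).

The figures 7/5 indicate a seventh chord in root position.
In root position the bass is the root, so the root is C#.
The chord tones are C#, E, G#, B, giving C# minor seventh.

C# minor seventh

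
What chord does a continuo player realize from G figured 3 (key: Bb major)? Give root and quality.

G minor

The figures 3 indicate a triad in root position.
In root position the bass is the root, so the root is G.
The chord tones are G, Bb, D, giving G minor.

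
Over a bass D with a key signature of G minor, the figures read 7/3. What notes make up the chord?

The written figures 7/3 are shorthand for 7/5/3: the 5 is implied.
A third above D in this key is F.
A fifth above D in this key is A.
A seventh above D in this key is C.
Together with the bass D, this spells D minor seventh in root position.

D, F, A, C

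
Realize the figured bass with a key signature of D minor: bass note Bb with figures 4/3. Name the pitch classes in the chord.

Bb, D, E, G

The written figures 4/3 are shorthand for 6/4/3: the 6 is implied.
A third above Bb in this key is D.
A fourth above Bb in this key is E.
A sixth above Bb in this key is G.
Together with the bass Bb, this spells E half-diminished seventh in second inversion.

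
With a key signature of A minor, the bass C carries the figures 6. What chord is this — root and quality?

A minor

The figures 6 indicate a triad in first inversion.
In first inversion the root lies a sixth above the bass: a sixth above C in A minor is A.
The chord tones are C, E, A, giving A minor.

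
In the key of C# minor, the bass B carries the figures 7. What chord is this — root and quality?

B dominant seventh

The figures 7 indicate a seventh chord in root position.
In root position the bass is the root, so the root is B.
The chord tones are B, D#, F#, A, giving B dominant seventh.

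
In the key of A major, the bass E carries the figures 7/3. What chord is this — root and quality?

The figures 7/3 indicate a seventh chord in root position.
In root position the bass is the root, so the root is E.
The chord tones are E, G#, B, D, giving E dominant seventh.

E dominant seventh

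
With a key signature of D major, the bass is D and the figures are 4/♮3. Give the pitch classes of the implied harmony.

The written figures 4/♮3 are shorthand for 6/4/3: the 6 is implied.
A third above D in this key is F#, made natural (F) by the ♮ figure.
A fourth above D in this key is G.
A sixth above D in this key is B.
Together with the bass D, this spells G dominant seventh in second inversion.

D, F, G, B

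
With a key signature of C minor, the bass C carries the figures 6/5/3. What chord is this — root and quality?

The figures 6/5/3 indicate a seventh chord in first inversion.
In first inversion the root lies a sixth above the bass: a sixth above C in C minor is Ab.
The chord tones are C, Eb, G, Ab, giving Ab major seventh.

Ab major seventh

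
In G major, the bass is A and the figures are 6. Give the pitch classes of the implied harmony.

The written figures 6 are shorthand for 6/3: the 3 is implied.
A third above A in this key is C.
A sixth above A in this key is F#.
Together with the bass A, this spells F# diminished in first inversion.

A, C, F#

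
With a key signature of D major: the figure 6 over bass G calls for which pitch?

E

Counting 5 letter steps above G lands on E; in D major, that letter is E.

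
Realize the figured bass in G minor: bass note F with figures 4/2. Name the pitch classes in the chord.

F, G, Bb, D

The written figures 4/2 are shorthand for 6/4/2: the 6 is implied.
A second above F in this key is G.
A fourth above F in this key is Bb.
A sixth above F in this key is D.
Together with the bass F, this spells G minor seventh in third inversion.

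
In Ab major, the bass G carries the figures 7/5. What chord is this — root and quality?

G half-diminished seventh

The figures 7/5 indicate a seventh chord in root position.
In root position the bass is the root, so the root is G.
The chord tones are G, Bb, Db, F, giving G half-diminished seventh.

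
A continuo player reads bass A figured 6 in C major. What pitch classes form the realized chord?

A, C, F

The written figures 6 are shorthand for 6/3: the 3 is implied.
A third above A in this key is C.
A sixth above A in this key is F.
Together with the bass A, this spells F major in first inversion.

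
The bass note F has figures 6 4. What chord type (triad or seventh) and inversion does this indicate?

Intervals of 6/4 above the bass form a triad; the bass is the fifth, so this is second inversion.

triad, second inversion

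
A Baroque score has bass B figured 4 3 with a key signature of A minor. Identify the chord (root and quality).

E minor seventh

The figures 4 3 indicate a seventh chord in second inversion.
In second inversion the root lies a fourth above the bass: a fourth above B in A minor is E.
The chord tones are B, D, E, G, giving E minor seventh.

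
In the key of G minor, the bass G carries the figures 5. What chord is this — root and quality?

G minor

The figures 5 indicate a triad in root position.
In root position the bass is the root, so the root is G.
The chord tones are G, Bb, D, giving G minor.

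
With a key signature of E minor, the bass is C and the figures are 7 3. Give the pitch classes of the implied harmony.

The written figures 7 3 are shorthand for 7/5/3: the 5 is implied.
A third above C in this key is E.
A fifth above C in this key is G.
A seventh above C in this key is B.
Together with the bass C, this spells C major seventh in root position.

C, E, G, B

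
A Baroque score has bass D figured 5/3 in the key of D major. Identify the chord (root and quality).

The figures 5/3 indicate a triad in root position.
In root position the bass is the root, so the root is D.
The chord tones are D, F#, A, giving D major.

D major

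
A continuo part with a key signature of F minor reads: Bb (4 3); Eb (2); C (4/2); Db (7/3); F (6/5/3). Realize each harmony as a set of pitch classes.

Bb, Db, Eb, G | Eb, F, Ab, C | C, Db, F, Ab | Db, F, Ab, C | F, Ab, C, Db

Bb (6/4/3): Bb, Db, Eb, G.
Eb (6/4/2): Eb, F, Ab, C.
C (6/4/2): C, Db, F, Ab.
Db (7/5/3): Db, F, Ab, C.
F (6/5/3): F, Ab, C, Db.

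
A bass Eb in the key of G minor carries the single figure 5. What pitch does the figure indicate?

Counting 4 letter steps above Eb lands on B; in G minor, that letter is Bb.

Bb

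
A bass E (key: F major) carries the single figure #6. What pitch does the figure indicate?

Counting 5 letter steps above E lands on C; in F major, that letter is C.
The #6 figure raises it a semitone, giving C#.

C#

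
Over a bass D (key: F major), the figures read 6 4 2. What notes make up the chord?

A second above D in this key is E.
A fourth above D in this key is G.
A sixth above D in this key is Bb.
Together with the bass D, this spells E half-diminished seventh in third inversion.

D, E, G, Bb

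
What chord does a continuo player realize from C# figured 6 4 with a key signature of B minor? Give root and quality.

F# minor

The figures 6 4 indicate a triad in second inversion.
In second inversion the root lies a fourth above the bass: a fourth above C# in B minor is F#.
The chord tones are C#, F#, A, giving F# minor.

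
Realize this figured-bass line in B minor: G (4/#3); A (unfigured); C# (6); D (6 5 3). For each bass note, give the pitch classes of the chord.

G (6/4/#3): G, B#, C#, E.
A (5/3): A, C#, E.
C# (6/3): C#, E, A.
D (6/5/3): D, F#, A, B.

G, B#, C#, E | A, C#, E | C#, E, A | D, F#, A, B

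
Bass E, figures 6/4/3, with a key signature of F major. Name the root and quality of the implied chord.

The figures 6/4/3 indicate a seventh chord in second inversion.
In second inversion the root lies a fourth above the bass: a fourth above E in F major is A.
The chord tones are E, G, A, C, giving A minor seventh.

A minor seventh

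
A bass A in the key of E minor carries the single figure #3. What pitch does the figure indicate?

C#

Counting 2 letter steps above A lands on C; in E minor, that letter is C.
The #3 figure raises it a semitone, giving C#.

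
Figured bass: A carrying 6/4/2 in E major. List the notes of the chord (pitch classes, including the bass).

A second above A in this key is B.
A fourth above A in this key is D#.
A sixth above A in this key is F#.
Together with the bass A, this spells B dominant seventh in third inversion.

A, B, D#, F#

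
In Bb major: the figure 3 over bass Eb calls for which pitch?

G

Counting 2 letter steps above Eb lands on G; in Bb major, that letter is G.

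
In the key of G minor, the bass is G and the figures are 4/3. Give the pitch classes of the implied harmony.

G, Bb, C, Eb

The written figures 4/3 are shorthand for 6/4/3: the 6 is implied.
A third above G in this key is Bb.
A fourth above G in this key is C.
A sixth above G in this key is Eb.
Together with the bass G, this spells C minor seventh in second inversion.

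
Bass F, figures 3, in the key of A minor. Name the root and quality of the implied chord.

The figures 3 indicate a triad in root position.
In root position the bass is the root, so the root is F.
The chord tones are F, A, C, giving F major.

F major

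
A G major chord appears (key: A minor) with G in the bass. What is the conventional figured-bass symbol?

no figures

G is the root of G major, so the chord is in root position.
A triad in root position is figured 5/3, conventionally abbreviated (no figures — root-position triad).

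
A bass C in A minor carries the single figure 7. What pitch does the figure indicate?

Counting 6 letter steps above C lands on B; in A minor, that letter is B.

B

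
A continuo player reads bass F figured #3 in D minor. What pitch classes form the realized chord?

F, A#, C

The written figures #3 are shorthand for 5/3: the 5 is implied.
A third above F in this key is A, raised to A# by the sharp.
A fifth above F in this key is C.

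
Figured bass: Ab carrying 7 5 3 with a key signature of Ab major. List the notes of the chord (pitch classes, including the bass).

Ab, C, Eb, G

A third above Ab in this key is C.
A fifth above Ab in this key is Eb.
A seventh above Ab in this key is G.
Together with the bass Ab, this spells Ab major seventh in root position.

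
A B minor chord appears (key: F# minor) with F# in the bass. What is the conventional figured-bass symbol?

F# is the fifth of B minor, so the chord is in second inversion.
A triad in second inversion is figured 6/4, conventionally abbreviated 6/4.

6/4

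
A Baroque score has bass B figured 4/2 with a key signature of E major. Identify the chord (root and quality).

The figures 4/2 indicate a seventh chord in third inversion.
In third inversion the root lies a second above the bass: a second above B in E major is C#.
The chord tones are B, C#, E, G#, giving C# minor seventh.

C# minor seventh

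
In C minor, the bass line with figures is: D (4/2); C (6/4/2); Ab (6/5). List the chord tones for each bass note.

D, Eb, G, Bb | C, D, F, Ab | Ab, C, Eb, F

D (6/4/2): D, Eb, G, Bb.
C (6/4/2): C, D, F, Ab.
Ab (6/5/3): Ab, C, Eb, F.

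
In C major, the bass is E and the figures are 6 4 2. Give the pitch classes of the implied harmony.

E, F, A, C

A second above E in this key is F.
A fourth above E in this key is A.
A sixth above E in this key is C.
Together with the bass E, this spells F major seventh in third inversion.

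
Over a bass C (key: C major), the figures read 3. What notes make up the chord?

The written figures 3 are shorthand for 5/3: the 5 is implied.
A third above C in this key is E.
A fifth above C in this key is G.
Together with the bass C, this spells C major in root position.

C, E, G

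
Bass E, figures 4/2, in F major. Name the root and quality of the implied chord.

F major seventh

The figures 4/2 indicate a seventh chord in third inversion.
In third inversion the root lies a second above the bass: a second above E in F major is F.
The chord tones are E, F, A, C, giving F major seventh.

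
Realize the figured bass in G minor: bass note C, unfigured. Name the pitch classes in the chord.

An unfigured bass implies 5/3.
A third above C in this key is Eb.
A fifth above C in this key is G.
Together with the bass C, this spells C minor in root position.

C, Eb, G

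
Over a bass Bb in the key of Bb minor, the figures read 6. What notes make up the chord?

Bb, Db, Gb

The written figures 6 are shorthand for 6/3: the 3 is implied.
A third above Bb in this key is Db.
A sixth above Bb in this key is Gb.
Together with the bass Bb, this spells Gb major in first inversion.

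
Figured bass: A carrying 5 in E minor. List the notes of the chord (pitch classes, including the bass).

The written figures 5 are shorthand for 5/3: the 3 is implied.
A third above A in this key is C.
A fifth above A in this key is E.
Together with the bass A, this spells A minor in root position.

A, C, E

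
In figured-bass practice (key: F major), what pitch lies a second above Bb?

C

Counting 1 letter step above Bb lands on C; in F major, that letter is C.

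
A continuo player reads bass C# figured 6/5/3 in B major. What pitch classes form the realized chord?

A third above C# in this key is E.
A fifth above C# in this key is G#.
A sixth above C# in this key is A#.
Together with the bass C#, this spells A# half-diminished seventh in first inversion.

C#, E, G#, A#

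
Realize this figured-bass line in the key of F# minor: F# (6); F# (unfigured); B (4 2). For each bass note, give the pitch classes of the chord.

F#, A, D | F#, A, C# | B, C#, E, G#

F# (6/3): F#, A, D.
F# (5/3): F#, A, C#.
B (6/4/2): B, C#, E, G#.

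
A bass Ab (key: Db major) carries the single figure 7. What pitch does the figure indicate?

Gb

Counting 6 letter steps above Ab lands on G; in Db major, that letter is Gb.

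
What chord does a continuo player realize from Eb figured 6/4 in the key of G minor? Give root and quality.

A diminished

The figures 6/4 indicate a triad in second inversion.
In second inversion the root lies a fourth above the bass: a fourth above Eb in G minor is A.
The chord tones are Eb, A, C, giving A diminished.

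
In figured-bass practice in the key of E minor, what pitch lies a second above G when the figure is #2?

A#

Counting 1 letter step above G lands on A; in E minor, that letter is A.
The #2 figure raises it a semitone, giving A#.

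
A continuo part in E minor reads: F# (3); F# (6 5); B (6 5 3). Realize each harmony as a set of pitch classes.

F#, A, C | F#, A, C, D | B, D, F#, G

F# (5/3): F#, A, C.
F# (6/5/3): F#, A, C, D.
B (6/5/3): B, D, F#, G.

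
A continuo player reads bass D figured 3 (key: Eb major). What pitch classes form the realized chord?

The written figures 3 are shorthand for 5/3: the 5 is implied.
A third above D in this key is F.
A fifth above D in this key is Ab.
Together with the bass D, this spells D diminished in root position.

D, F, Ab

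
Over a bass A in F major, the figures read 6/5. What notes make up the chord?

A, C, E, F

The written figures 6/5 are shorthand for 6/5/3: the 3 is implied.
A third above A in this key is C.
A fifth above A in this key is E.
A sixth above A in this key is F.
Together with the bass A, this spells F major seventh in first inversion.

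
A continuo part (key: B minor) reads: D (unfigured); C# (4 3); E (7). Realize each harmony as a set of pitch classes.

D (5/3): D, F#, A.
C# (6/4/3): C#, E, F#, A.
E (7/5/3): E, G, B, D.

D, F#, A | C#, E, F#, A | E, G, B, D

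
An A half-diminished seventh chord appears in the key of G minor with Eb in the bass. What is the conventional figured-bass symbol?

4/3

Eb is the fifth of A half-diminished seventh, so the chord is in second inversion.
A seventh chord in second inversion is figured 6/4/3, conventionally abbreviated 4/3.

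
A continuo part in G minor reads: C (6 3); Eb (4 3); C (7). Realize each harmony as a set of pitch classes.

C, Eb, A | Eb, G, A, C | C, Eb, G, Bb

C (6/3): C, Eb, A.
Eb (6/4/3): Eb, G, A, C.
C (7/5/3): C, Eb, G, Bb.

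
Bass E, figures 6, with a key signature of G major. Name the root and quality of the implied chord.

The figures 6 indicate a triad in first inversion.
In first inversion the root lies a sixth above the bass: a sixth above E in G major is C.
The chord tones are E, G, C, giving C major.

C major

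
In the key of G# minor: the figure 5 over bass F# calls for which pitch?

Counting 4 letter steps above F# lands on C; in G# minor, that letter is C#.

C#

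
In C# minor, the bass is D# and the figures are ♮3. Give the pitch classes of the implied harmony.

D#, F, A

The written figures ♮3 are shorthand for 5/3: the 5 is implied.
A third above D# in this key is F#, made natural (F) by the ♮ figure.
A fifth above D# in this key is A.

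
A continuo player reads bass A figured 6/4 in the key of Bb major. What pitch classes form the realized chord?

A fourth above A in this key is D.
A sixth above A in this key is F.
Together with the bass A, this spells D minor in second inversion.

A, D, F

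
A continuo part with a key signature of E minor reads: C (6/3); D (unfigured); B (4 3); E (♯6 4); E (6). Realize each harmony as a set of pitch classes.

C, E, A | D, F#, A | B, D, E, G | E, A, C# | E, G, C

C (6/3): C, E, A.
D (5/3): D, F#, A.
B (6/4/3): B, D, E, G.
E (#6/4): E, A, C#.
E (6/3): E, G, C.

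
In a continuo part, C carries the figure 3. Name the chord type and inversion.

triad, root position

3 is shorthand for 5/3.
Intervals of 5/3 above the bass form a triad; the bass is the root, so this is root position.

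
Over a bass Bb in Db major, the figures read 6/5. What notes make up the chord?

Bb, Db, F, Gb

The written figures 6/5 are shorthand for 6/5/3: the 3 is implied.
A third above Bb in this key is Db.
A fifth above Bb in this key is F.
A sixth above Bb in this key is Gb.
Together with the bass Bb, this spells Gb major seventh in first inversion.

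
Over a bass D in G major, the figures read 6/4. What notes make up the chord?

A fourth above D in this key is G.
A sixth above D in this key is B.
Together with the bass D, this spells G major in second inversion.

D, G, B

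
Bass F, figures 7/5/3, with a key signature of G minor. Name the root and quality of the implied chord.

F dominant seventh

The figures 7/5/3 indicate a seventh chord in root position.
In root position the bass is the root, so the root is F.
The chord tones are F, A, C, Eb, giving F dominant seventh.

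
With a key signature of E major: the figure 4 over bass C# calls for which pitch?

Counting 3 letter steps above C# lands on F; in E major, that letter is F#.

F#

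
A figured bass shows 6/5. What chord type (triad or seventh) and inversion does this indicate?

seventh chord, first inversion

6/5 is shorthand for 6/5/3.
Intervals of 6/5/3 above the bass form a seventh chord; the bass is the third, so this is first inversion.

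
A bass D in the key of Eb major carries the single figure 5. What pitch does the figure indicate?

Ab

Counting 4 letter steps above D lands on A; in Eb major, that letter is Ab.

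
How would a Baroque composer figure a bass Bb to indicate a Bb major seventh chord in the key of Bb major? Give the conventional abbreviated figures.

7

Bb is the root of Bb major seventh, so the chord is in root position.
A seventh chord in root position is figured 7/5/3, conventionally abbreviated 7.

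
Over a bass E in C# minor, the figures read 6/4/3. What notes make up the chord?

A third above E in this key is G#.
A fourth above E in this key is A.
A sixth above E in this key is C#.
Together with the bass E, this spells A major seventh in second inversion.

E, G#, A, C#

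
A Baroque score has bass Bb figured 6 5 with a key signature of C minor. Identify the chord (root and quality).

The figures 6 5 indicate a seventh chord in first inversion.
In first inversion the root lies a sixth above the bass: a sixth above Bb in C minor is G.
The chord tones are Bb, D, F, G, giving G minor seventh.

G minor seventh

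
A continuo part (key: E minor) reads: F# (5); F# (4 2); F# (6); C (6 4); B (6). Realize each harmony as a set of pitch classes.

F# (5/3): F#, A, C.
F# (6/4/2): F#, G, B, D.
F# (6/3): F#, A, D.
C (6/4): C, F#, A.
B (6/3): B, D, G.

F#, A, C | F#, G, B, D | F#, A, D | C, F#, A | B, D, G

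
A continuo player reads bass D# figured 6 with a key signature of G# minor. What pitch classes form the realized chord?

The written figures 6 are shorthand for 6/3: the 3 is implied.
A third above D# in this key is F#.
A sixth above D# in this key is B.
Together with the bass D#, this spells B major in first inversion.

D#, F#, B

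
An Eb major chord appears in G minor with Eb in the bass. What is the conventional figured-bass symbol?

Eb is the root of Eb major, so the chord is in root position.
A triad in root position is figured 5/3, conventionally abbreviated (no figures — root-position triad).

no figures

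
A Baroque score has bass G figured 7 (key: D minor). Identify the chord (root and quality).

The figures 7 indicate a seventh chord in root position.
In root position the bass is the root, so the root is G.
The chord tones are G, Bb, D, F, giving G minor seventh.

G minor seventh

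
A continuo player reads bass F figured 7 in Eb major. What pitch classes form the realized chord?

F, Ab, C, Eb

The written figures 7 are shorthand for 7/5/3: the 5/3 are implied.
A third above F in this key is Ab.
A fifth above F in this key is C.
A seventh above F in this key is Eb.
Together with the bass F, this spells F minor seventh in root position.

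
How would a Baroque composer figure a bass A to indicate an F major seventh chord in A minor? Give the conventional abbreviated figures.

A is the third of F major seventh, so the chord is in first inversion.
A seventh chord in first inversion is figured 6/5/3, conventionally abbreviated 6/5.

6/5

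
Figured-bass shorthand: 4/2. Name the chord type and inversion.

4/2 is shorthand for 6/4/2.
Intervals of 6/4/2 above the bass form a seventh chord; the bass is the seventh, so this is third inversion.

seventh chord, third inversion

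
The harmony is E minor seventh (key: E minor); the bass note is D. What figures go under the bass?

D is the seventh of E minor seventh, so the chord is in third inversion.
A seventh chord in third inversion is figured 6/4/2, conventionally abbreviated 4/2.

4/2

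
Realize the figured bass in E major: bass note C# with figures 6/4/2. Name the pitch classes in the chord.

C#, D#, F#, A

A second above C# in this key is D#.
A fourth above C# in this key is F#.
A sixth above C# in this key is A.
Together with the bass C#, this spells D# half-diminished seventh in third inversion.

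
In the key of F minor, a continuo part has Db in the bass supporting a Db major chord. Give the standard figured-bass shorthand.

Db is the root of Db major, so the chord is in root position.
A triad in root position is figured 5/3, conventionally abbreviated (no figures — root-position triad).

no figures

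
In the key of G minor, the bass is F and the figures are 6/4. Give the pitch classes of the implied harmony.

A fourth above F in this key is Bb.
A sixth above F in this key is D.
Together with the bass F, this spells Bb major in second inversion.

F, Bb, D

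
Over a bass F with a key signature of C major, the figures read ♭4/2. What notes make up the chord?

The written figures ♭4/2 are shorthand for 6/4/2: the 6 is implied.
A second above F in this key is G.
A fourth above F in this key is B, lowered to Bb by the flat.
A sixth above F in this key is D.
Together with the bass F, this spells G minor seventh in third inversion.

F, G, Bb, D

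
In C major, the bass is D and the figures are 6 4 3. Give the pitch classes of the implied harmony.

D, F, G, B

A third above D in this key is F.
A fourth above D in this key is G.
A sixth above D in this key is B.
Together with the bass D, this spells G dominant seventh in second inversion.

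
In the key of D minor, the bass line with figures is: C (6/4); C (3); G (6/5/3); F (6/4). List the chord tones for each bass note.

C, F, A | C, E, G | G, Bb, D, E | F, Bb, D

C (6/4): C, F, A.
C (5/3): C, E, G.
G (6/5/3): G, Bb, D, E.
F (6/4): F, Bb, D.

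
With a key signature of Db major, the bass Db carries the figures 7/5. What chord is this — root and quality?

Db major seventh

The figures 7/5 indicate a seventh chord in root position.
In root position the bass is the root, so the root is Db.
The chord tones are Db, F, Ab, C, giving Db major seventh.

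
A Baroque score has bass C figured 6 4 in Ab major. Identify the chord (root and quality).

The figures 6 4 indicate a triad in second inversion.
In second inversion the root lies a fourth above the bass: a fourth above C in Ab major is F.
The chord tones are C, F, Ab, giving F minor.

F minor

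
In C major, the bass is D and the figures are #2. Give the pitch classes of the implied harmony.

The written figures #2 are shorthand for 6/4/2: the 6/4 are implied.
A second above D in this key is E, raised to E# by the sharp.
A fourth above D in this key is G.
A sixth above D in this key is B.

D, E#, G, B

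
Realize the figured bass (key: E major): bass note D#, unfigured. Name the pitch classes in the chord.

An unfigured bass implies 5/3.
A third above D# in this key is F#.
A fifth above D# in this key is A.
Together with the bass D#, this spells D# diminished in root position.

D#, F#, A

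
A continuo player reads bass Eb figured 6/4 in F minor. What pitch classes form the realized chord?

Eb, Ab, C

A fourth above Eb in this key is Ab.
A sixth above Eb in this key is C.
Together with the bass Eb, this spells Ab major in second inversion.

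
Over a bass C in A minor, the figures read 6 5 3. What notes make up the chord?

A third above C in this key is E.
A fifth above C in this key is G.
A sixth above C in this key is A.
Together with the bass C, this spells A minor seventh in first inversion.

C, E, G, A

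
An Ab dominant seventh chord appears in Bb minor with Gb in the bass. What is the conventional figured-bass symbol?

Gb is the seventh of Ab dominant seventh, so the chord is in third inversion.
A seventh chord in third inversion is figured 6/4/2, conventionally abbreviated 4/2.

4/2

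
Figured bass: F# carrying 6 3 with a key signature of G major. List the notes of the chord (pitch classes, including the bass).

F#, A, D

A third above F# in this key is A.
A sixth above F# in this key is D.
Together with the bass F#, this spells D major in first inversion.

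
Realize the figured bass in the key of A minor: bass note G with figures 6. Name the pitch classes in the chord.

The written figures 6 are shorthand for 6/3: the 3 is implied.
A third above G in this key is B.
A sixth above G in this key is E.
Together with the bass G, this spells E minor in first inversion.

G, B, E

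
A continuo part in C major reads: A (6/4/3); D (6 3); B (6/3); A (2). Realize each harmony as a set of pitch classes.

A, C, D, F | D, F, B | B, D, G | A, B, D, F

A (6/4/3): A, C, D, F.
D (6/3): D, F, B.
B (6/3): B, D, G.
A (6/4/2): A, B, D, F.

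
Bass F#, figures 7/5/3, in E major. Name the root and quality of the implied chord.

F# minor seventh

The figures 7/5/3 indicate a seventh chord in root position.
In root position the bass is the root, so the root is F#.
The chord tones are F#, A, C#, E, giving F# minor seventh.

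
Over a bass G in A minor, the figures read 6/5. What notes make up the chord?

The written figures 6/5 are shorthand for 6/5/3: the 3 is implied.
A third above G in this key is B.
A fifth above G in this key is D.
A sixth above G in this key is E.
Together with the bass G, this spells E minor seventh in first inversion.

G, B, D, E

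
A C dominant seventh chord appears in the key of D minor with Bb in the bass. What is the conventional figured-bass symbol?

Bb is the seventh of C dominant seventh, so the chord is in third inversion.
A seventh chord in third inversion is figured 6/4/2, conventionally abbreviated 4/2.

4/2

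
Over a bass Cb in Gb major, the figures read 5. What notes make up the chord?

Cb, Eb, Gb

The written figures 5 are shorthand for 5/3: the 3 is implied.
A third above Cb in this key is Eb.
A fifth above Cb in this key is Gb.
Together with the bass Cb, this spells Cb major in root position.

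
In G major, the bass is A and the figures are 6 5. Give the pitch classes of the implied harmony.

The written figures 6 5 are shorthand for 6/5/3: the 3 is implied.
A third above A in this key is C.
A fifth above A in this key is E.
A sixth above A in this key is F#.
Together with the bass A, this spells F# half-diminished seventh in first inversion.

A, C, E, F#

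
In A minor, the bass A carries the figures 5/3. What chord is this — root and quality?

A minor

The figures 5/3 indicate a triad in root position.
In root position the bass is the root, so the root is A.
The chord tones are A, C, E, giving A minor.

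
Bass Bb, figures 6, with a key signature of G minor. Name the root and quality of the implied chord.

The figures 6 indicate a triad in first inversion.
In first inversion the root lies a sixth above the bass: a sixth above Bb in G minor is G.
The chord tones are Bb, D, G, giving G minor.

G minor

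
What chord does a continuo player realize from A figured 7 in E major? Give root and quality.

A major seventh

The figures 7 indicate a seventh chord in root position.
In root position the bass is the root, so the root is A.
The chord tones are A, C#, E, G#, giving A major seventh.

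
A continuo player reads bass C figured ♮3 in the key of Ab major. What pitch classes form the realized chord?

C, E, G

The written figures ♮3 are shorthand for 5/3: the 5 is implied.
A third above C in this key is Eb, made natural (E) by the ♮ figure.
A fifth above C in this key is G.
Together with the bass C, this spells C major in root position.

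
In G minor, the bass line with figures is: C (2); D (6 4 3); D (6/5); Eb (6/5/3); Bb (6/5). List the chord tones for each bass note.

C (6/4/2): C, D, F, A.
D (6/4/3): D, F, G, Bb.
D (6/5/3): D, F, A, Bb.
Eb (6/5/3): Eb, G, Bb, C.
Bb (6/5/3): Bb, D, F, G.

C, D, F, A | D, F, G, Bb | D, F, A, Bb | Eb, G, Bb, C | Bb, D, F, G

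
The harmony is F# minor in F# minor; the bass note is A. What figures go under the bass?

A is the third of F# minor, so the chord is in first inversion.
A triad in first inversion is figured 6/3, conventionally abbreviated 6.

6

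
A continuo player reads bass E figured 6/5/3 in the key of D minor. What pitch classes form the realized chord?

E, G, Bb, C

A third above E in this key is G.
A fifth above E in this key is Bb.
A sixth above E in this key is C.
Together with the bass E, this spells C dominant seventh in first inversion.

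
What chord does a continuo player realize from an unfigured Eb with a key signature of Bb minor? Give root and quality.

An unfigured bass indicates a triad in root position.
In root position the bass is the root, so the root is Eb.
The chord tones are Eb, Gb, Bb, giving Eb minor.

Eb minor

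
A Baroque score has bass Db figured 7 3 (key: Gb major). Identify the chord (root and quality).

The figures 7 3 indicate a seventh chord in root position.
In root position the bass is the root, so the root is Db.
The chord tones are Db, F, Ab, Cb, giving Db dominant seventh.

Db dominant seventh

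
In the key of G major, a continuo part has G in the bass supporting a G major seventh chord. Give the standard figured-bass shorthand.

7

G is the root of G major seventh, so the chord is in root position.
A seventh chord in root position is figured 7/5/3, conventionally abbreviated 7.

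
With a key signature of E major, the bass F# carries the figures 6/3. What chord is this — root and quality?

D# diminished

The figures 6/3 indicate a triad in first inversion.
In first inversion the root lies a sixth above the bass: a sixth above F# in E major is D#.
The chord tones are F#, A, D#, giving D# diminished.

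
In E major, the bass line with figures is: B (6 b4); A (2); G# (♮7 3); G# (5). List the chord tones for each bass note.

B (6/b4): B, Eb, G#.
A (6/4/2): A, B, D#, F#.
G# (♮7/5/3): G#, B, D#, F.
G# (5/3): G#, B, D#.

B, Eb, G# | A, B, D#, F# | G#, B, D#, F | G#, B, D#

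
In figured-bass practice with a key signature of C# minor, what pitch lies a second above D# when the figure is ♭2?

Eb

Counting 1 letter step above D# lands on E; in C# minor, that letter is E.
The b2 figure lowers it a semitone, giving Eb.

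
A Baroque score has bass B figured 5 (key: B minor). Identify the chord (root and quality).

B minor

The figures 5 indicate a triad in root position.
In root position the bass is the root, so the root is B.
The chord tones are B, D, F#, giving B minor.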